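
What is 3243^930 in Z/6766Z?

917

By square-and-multiply:
3243^1 ≡ 3243 (mod 6766)
3243^2 ≡ 3243^2 = 10517049 ≡ 2685 (mod 6766)
3243^4 ≡ 2685^2 = 7209225 ≡ 3435 (mod 6766)
3243^8 ≡ 3435^2 = 11799225 ≡ 6087 (mod 6766)
3243^16 ≡ 6087^2 = 37051569 ≡ 953 (mod 6766)
3243^32 ≡ 953^2 = 908209 ≡ 1565 (mod 6766)
3243^64 ≡ 1565^2 = 2449225 ≡ 6699 (mod 6766)
3243^128 ≡ 6699^2 = 44876601 ≡ 4489 (mod 6766)
3243^256 ≡ 4489^2 = 20151121 ≡ 1973 (mod 6766)
3243^512 ≡ 1973^2 = 3892729 ≡ 2279 (mod 6766)
3243^930 = 3243^512 · 3243^256 · 3243^128 · 3243^32 · 3243^2 ≡ 2279 · 1973 · 4489 · 1565 · 2685 (mod 6766).
Accumulate the product:
2279 · 1973 = 4496467 ≡ 3843
3843 · 4489 = 17251227 ≡ 4693
4693 · 1565 = 7344545 ≡ 3435
3435 · 2685 = 9222975 ≡ 917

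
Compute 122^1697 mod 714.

530

122^1 ≡ 122 (mod 714)
122^2 ≡ 122^2 = 14884 ≡ 604 (mod 714)
122^4 ≡ 604^2 = 364816 ≡ 676 (mod 714)
122^8 ≡ 676^2 = 456976 ≡ 16 (mod 714)
122^16 ≡ 16^2 = 256 (mod 714)
122^32 ≡ 256^2 = 65536 ≡ 562 (mod 714)
122^64 ≡ 562^2 = 315844 ≡ 256 (mod 714)
122^128 ≡ 256^2 = 65536 ≡ 562 (mod 714)
122^256 ≡ 562^2 = 315844 ≡ 256 (mod 714)
122^512 ≡ 256^2 = 65536 ≡ 562 (mod 714)
122^1024 ≡ 562^2 = 315844 ≡ 256 (mod 714)
122^1697 = 122^1024 * 122^512 * 122^128 * 122^32 * 122^1 ≡ 256 * 562 * 562 * 562 * 122 (mod 714).
Accumulate the product:
256 * 562 = 143872 ≡ 358
358 * 562 = 201196 ≡ 562
562 * 562 = 315844 ≡ 256
256 * 122 = 31232 ≡ 530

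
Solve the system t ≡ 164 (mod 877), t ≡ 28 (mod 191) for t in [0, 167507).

74709

877⁻¹ mod 191: 877×71 ≡ 1 (mod 191), so 877⁻¹ ≡ 71.
t = 164 + 877×((28 − 164)×71 mod 191) = 164 + 877×85 = 74709.
Check: 74709 mod 877 = 164, 74709 mod 191 = 28. ✓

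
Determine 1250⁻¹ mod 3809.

Run the extended Euclidean algorithm:
3809 = 3*1250 + 59
1250 = 21*59 + 11
59 = 5*11 + 4
11 = 2*4 + 3
4 = 1*3 + 1
3 = 3*1 + 0
gcd(1250, 3809) = 1, so the inverse exists.
Bézout: 1 = 339*3809 − 1033*1250.
So 1250⁻¹ ≡ −1033 ≡ 2776 (mod 3809).

2776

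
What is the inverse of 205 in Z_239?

7

Apply the Euclidean algorithm and back-substitute:
239 = 1*205 + 34
205 = 6*34 + 1
34 = 34*1 + 0
gcd(205, 239) = 1, so the inverse exists.
Back-substitute for 1:
1 = 1*205 − 6*34
  = −6*239 + 7*205
So 205⁻¹ ≡ 7 (mod 239).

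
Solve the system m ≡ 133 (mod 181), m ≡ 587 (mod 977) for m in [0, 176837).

48460

181⁻¹ mod 977: 181*502 ≡ 1 (mod 977), so 181⁻¹ ≡ 502.
m = 133 + 181*((587 − 133)*502 mod 977) = 133 + 181*267 = 48460.
Check: 48460 mod 181 = 133, 48460 mod 977 = 587. ✓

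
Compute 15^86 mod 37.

4

By square-and-multiply:
86 in binary is 1010110, i.e. 86 = 64 + 16 + 4 + 2.
15^1 ≡ 15 (mod 37)
15^2 ≡ 15^2 = 225 ≡ 3 (mod 37)
15^4 ≡ 3^2 = 9 (mod 37)
15^8 ≡ 9^2 = 81 ≡ 7 (mod 37)
15^16 ≡ 7^2 = 49 ≡ 12 (mod 37)
15^32 ≡ 12^2 = 144 ≡ 33 (mod 37)
15^64 ≡ 33^2 = 1089 ≡ 16 (mod 37)
15^86 = 15^64 × 15^16 × 15^4 × 15^2 ≡ 16 × 12 × 9 × 3 (mod 37).
Accumulate the product:
16 × 12 = 192 ≡ 7
7 × 9 = 63 ≡ 26
26 × 3 = 78 ≡ 4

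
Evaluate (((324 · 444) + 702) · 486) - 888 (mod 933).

333

324 · 444 = 143856 ≡ 174 (mod 933)
174 + 702 = 876
876 · 486 = 425736 ≡ 288 (mod 933)
288 - 888 = -600 ≡ 333 (mod 933)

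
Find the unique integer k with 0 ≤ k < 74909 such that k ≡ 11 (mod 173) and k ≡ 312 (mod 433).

39282

173⁻¹ mod 433: 173×428 ≡ 1 (mod 433), so 173⁻¹ ≡ 428.
k = 11 + 173×((312 − 11)×428 mod 433) = 11 + 173×227 = 39282.
Check: 39282 mod 173 = 11, 39282 mod 433 = 312. ✓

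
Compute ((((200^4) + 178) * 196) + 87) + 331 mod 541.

(200)^4 ≡ 74 (mod 541)
74 + 178 = 252
252 * 196 = 49392 ≡ 161 (mod 541)
161 + 87 = 248
248 + 331 = 579 ≡ 38 (mod 541)

38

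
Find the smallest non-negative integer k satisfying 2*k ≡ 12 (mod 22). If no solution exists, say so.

gcd(2, 22) = 2, and 2 | 12, so solutions exist.
Divide through by 2: 1*k ≡ 6 (mod 11).
1⁻¹ ≡ 1 (mod 11).
k ≡ 1*6 ≡ 6 (mod 11).
The smallest non-negative solution is k = 6.

6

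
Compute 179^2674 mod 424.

409

By square-and-multiply:
2674 in binary is 101001110010, i.e. 2674 = 2048 + 512 + 64 + 32 + 16 + 2.
179^1 ≡ 179 (mod 424)
179^2 ≡ 179^2 = 32041 ≡ 241 (mod 424)
179^4 ≡ 241^2 = 58081 ≡ 417 (mod 424)
179^8 ≡ 417^2 = 173889 ≡ 49 (mod 424)
179^16 ≡ 49^2 = 2401 ≡ 281 (mod 424)
179^32 ≡ 281^2 = 78961 ≡ 97 (mod 424)
179^64 ≡ 97^2 = 9409 ≡ 81 (mod 424)
179^128 ≡ 81^2 = 6561 ≡ 201 (mod 424)
179^256 ≡ 201^2 = 40401 ≡ 121 (mod 424)
179^512 ≡ 121^2 = 14641 ≡ 225 (mod 424)
179^1024 ≡ 225^2 = 50625 ≡ 169 (mod 424)
179^2048 ≡ 169^2 = 28561 ≡ 153 (mod 424)
179^2674 = 179^2048 * 179^512 * 179^64 * 179^32 * 179^16 * 179^2 ≡ 153 * 225 * 81 * 97 * 281 * 241 (mod 424).
Accumulate the product:
153 * 225 = 34425 ≡ 81
81 * 81 = 6561 ≡ 201
201 * 97 = 19497 ≡ 417
417 * 281 = 117177 ≡ 153
153 * 241 = 36873 ≡ 409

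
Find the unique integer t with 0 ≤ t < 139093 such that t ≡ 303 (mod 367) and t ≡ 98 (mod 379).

367⁻¹ mod 379: 367×221 ≡ 1 (mod 379), so 367⁻¹ ≡ 221.
t = 303 + 367×((98 − 303)×221 mod 379) = 303 + 367×175 = 64528.

64528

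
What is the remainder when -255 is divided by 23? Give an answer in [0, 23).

21

-255 = -12*23 + 21, so -255 ≡ 21 (mod 23).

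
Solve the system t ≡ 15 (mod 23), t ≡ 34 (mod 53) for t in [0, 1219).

935

23⁻¹ mod 53: 23*30 ≡ 1 (mod 53), so 23⁻¹ ≡ 30.
t = 15 + 23*((34 − 15)*30 mod 53) = 15 + 23*40 = 935.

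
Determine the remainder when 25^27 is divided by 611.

337

27 in binary is 11011, i.e. 27 = 16 + 8 + 2 + 1.
25^1 ≡ 25 (mod 611)
25^2 ≡ 25^2 = 625 ≡ 14 (mod 611)
25^4 ≡ 14^2 = 196 (mod 611)
25^8 ≡ 196^2 = 38416 ≡ 534 (mod 611)
25^16 ≡ 534^2 = 285156 ≡ 430 (mod 611)
25^27 = 25^16 × 25^8 × 25^2 × 25^1 ≡ 430 × 534 × 14 × 25 (mod 611).
Accumulate the product:
430 × 534 = 229620 ≡ 495
495 × 14 = 6930 ≡ 209
209 × 25 = 5225 ≡ 337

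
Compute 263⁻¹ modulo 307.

300

307 = 1*263 + 44
263 = 5*44 + 43
44 = 1*43 + 1
43 = 43*1 + 0
gcd(263, 307) = 1, so the inverse exists.
Back-substitute for 1:
1 = 1*44 − 1*43
  = −1*263 + 6*44
  = 6*307 − 7*263
So 263⁻¹ ≡ −7 ≡ 300 (mod 307).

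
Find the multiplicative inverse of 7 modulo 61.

35

By the extended Euclidean algorithm:
61 = 8×7 + 5
7 = 1×5 + 2
5 = 2×2 + 1
2 = 2×1 + 0
gcd(7, 61) = 1, so the inverse exists.
Bézout: 1 = 3×61 − 26×7.
So 7⁻¹ ≡ −26 ≡ 35 (mod 61).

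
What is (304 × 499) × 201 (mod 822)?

450

304 × 499 = 151696 ≡ 448 (mod 822)
448 × 201 = 90048 ≡ 450 (mod 822)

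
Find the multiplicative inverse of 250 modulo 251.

250

Run the extended Euclidean algorithm:
251 = 1*250 + 1
250 = 250*1 + 0
gcd(250, 251) = 1, so the inverse exists.
Back-substitute for 1:
1 = 1*251 − 1*250
So 250⁻¹ ≡ −1 ≡ 250 (mod 251).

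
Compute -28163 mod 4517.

-28163 = -7×4517 + 3456, so -28163 ≡ 3456 (mod 4517).

3456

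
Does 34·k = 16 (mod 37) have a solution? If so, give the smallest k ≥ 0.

gcd(34, 37) = 1, so a unique solution mod 37 exists.
34⁻¹ ≡ 12 (mod 37).
k ≡ 12·16 ≡ 7 (mod 37).

7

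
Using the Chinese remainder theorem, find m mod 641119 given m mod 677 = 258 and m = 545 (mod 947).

677⁻¹ mod 947: 677·712 ≡ 1 (mod 947), so 677⁻¹ ≡ 712.
m = 258 + 677·((545 − 258)·712 mod 947) = 258 + 677·739 = 500561.
Check: 500561 mod 677 = 258, 500561 mod 947 = 545. ✓

500561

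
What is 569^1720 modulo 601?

1

569^1 ≡ 569 (mod 601)
569^2 ≡ 569^2 = 323761 ≡ 423 (mod 601)
569^4 ≡ 423^2 = 178929 ≡ 432 (mod 601)
569^8 ≡ 432^2 = 186624 ≡ 314 (mod 601)
569^16 ≡ 314^2 = 98596 ≡ 32 (mod 601)
569^32 ≡ 32^2 = 1024 ≡ 423 (mod 601)
569^64 ≡ 423^2 = 178929 ≡ 432 (mod 601)
569^128 ≡ 432^2 = 186624 ≡ 314 (mod 601)
569^256 ≡ 314^2 = 98596 ≡ 32 (mod 601)
569^512 ≡ 32^2 = 1024 ≡ 423 (mod 601)
569^1024 ≡ 423^2 = 178929 ≡ 432 (mod 601)
569^1720 = 569^1024 · 569^512 · 569^128 · 569^32 · 569^16 · 569^8 ≡ 432 · 423 · 314 · 423 · 32 · 314 (mod 601).
Accumulate the product:
432 · 423 = 182736 ≡ 32
32 · 314 = 10048 ≡ 432
432 · 423 = 182736 ≡ 32
32 · 32 = 1024 ≡ 423
423 · 314 = 132822 ≡ 1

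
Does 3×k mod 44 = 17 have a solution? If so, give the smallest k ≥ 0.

35

gcd(3, 44) = 1, so a unique solution mod 44 exists.
3⁻¹ ≡ 15 (mod 44).
k ≡ 15×17 ≡ 35 (mod 44).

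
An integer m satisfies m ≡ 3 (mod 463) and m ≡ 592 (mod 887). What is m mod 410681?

350957

463⁻¹ mod 887: 463×182 ≡ 1 (mod 887), so 463⁻¹ ≡ 182.
m = 3 + 463×((592 − 3)×182 mod 887) = 3 + 463×758 = 350957.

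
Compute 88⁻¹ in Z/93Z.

93 = 1×88 + 5
88 = 17×5 + 3
5 = 1×3 + 2
3 = 1×2 + 1
2 = 2×1 + 0
gcd(88, 93) = 1, so the inverse exists.
Bézout: 1 = −35×93 + 37×88.
So 88⁻¹ ≡ 37 (mod 93).

37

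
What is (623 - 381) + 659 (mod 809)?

623 - 381 = 242
242 + 659 = 901 ≡ 92 (mod 809)

92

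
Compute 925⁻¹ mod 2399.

1040

2399 = 2·925 + 549
925 = 1·549 + 376
549 = 1·376 + 173
376 = 2·173 + 30
173 = 5·30 + 23
30 = 1·23 + 7
23 = 3·7 + 2
7 = 3·2 + 1
2 = 2·1 + 0
gcd(925, 2399) = 1, so the inverse exists.
Back-substitute for 1:
1 = 1·7 − 3·2
  = −3·23 + 10·7
  = 10·30 − 13·23
  = −13·173 + 75·30
  = 75·376 − 163·173
  = −163·549 + 238·376
  = 238·925 − 401·549
  = −401·2399 + 1040·925
So 925⁻¹ ≡ 1040 (mod 2399).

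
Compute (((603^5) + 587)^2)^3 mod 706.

(603)^5 ≡ 235 (mod 706)
235 + 587 = 822 ≡ 116 (mod 706)
(116)^2 ≡ 42 (mod 706)
(42)^3 ≡ 664 (mod 706)

664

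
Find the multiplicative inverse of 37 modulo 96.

13

Run the extended Euclidean algorithm:
96 = 2·37 + 22
37 = 1·22 + 15
22 = 1·15 + 7
15 = 2·7 + 1
7 = 7·1 + 0
gcd(37, 96) = 1, so the inverse exists.
Back-substitute for 1:
1 = 1·15 − 2·7
  = −2·22 + 3·15
  = 3·37 − 5·22
  = −5·96 + 13·37
So 37⁻¹ ≡ 13 (mod 96).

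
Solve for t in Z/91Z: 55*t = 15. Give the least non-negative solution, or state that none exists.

83

gcd(55, 91) = 1, so a unique solution mod 91 exists.
55⁻¹ ≡ 48 (mod 91).
t ≡ 48*15 ≡ 83 (mod 91).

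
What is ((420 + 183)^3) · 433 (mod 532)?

420 + 183 = 603 ≡ 71 (mod 532)
(71)^3 ≡ 407 (mod 532)
407 · 433 = 176231 ≡ 139 (mod 532)

139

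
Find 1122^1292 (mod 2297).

1426

1122^1 ≡ 1122 (mod 2297)
1122^2 ≡ 1122^2 = 1258884 ≡ 128 (mod 2297)
1122^4 ≡ 128^2 = 16384 ≡ 305 (mod 2297)
1122^8 ≡ 305^2 = 93025 ≡ 1145 (mod 2297)
1122^16 ≡ 1145^2 = 1311025 ≡ 1735 (mod 2297)
1122^32 ≡ 1735^2 = 3010225 ≡ 1155 (mod 2297)
1122^64 ≡ 1155^2 = 1334025 ≡ 1765 (mod 2297)
1122^128 ≡ 1765^2 = 3115225 ≡ 493 (mod 2297)
1122^256 ≡ 493^2 = 243049 ≡ 1864 (mod 2297)
1122^512 ≡ 1864^2 = 3474496 ≡ 1432 (mod 2297)
1122^1024 ≡ 1432^2 = 2050624 ≡ 1700 (mod 2297)
1122^1292 = 1122^1024 * 1122^256 * 1122^8 * 1122^4 ≡ 1700 * 1864 * 1145 * 305 (mod 2297).
Accumulate the product:
1700 * 1864 = 3168800 ≡ 1237
1237 * 1145 = 1416365 ≡ 1413
1413 * 305 = 430965 ≡ 1426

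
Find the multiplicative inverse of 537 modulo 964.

149

964 = 1×537 + 427
537 = 1×427 + 110
427 = 3×110 + 97
110 = 1×97 + 13
97 = 7×13 + 6
13 = 2×6 + 1
6 = 6×1 + 0
gcd(537, 964) = 1, so the inverse exists.
Bézout: 1 = −83×964 + 149×537.
So 537⁻¹ ≡ 149 (mod 964).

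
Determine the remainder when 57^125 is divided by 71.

1

125 in binary is 1111101, i.e. 125 = 64 + 32 + 16 + 8 + 4 + 1.
57^1 ≡ 57 (mod 71)
57^2 ≡ 57^2 = 3249 ≡ 54 (mod 71)
57^4 ≡ 54^2 = 2916 ≡ 5 (mod 71)
57^8 ≡ 5^2 = 25 (mod 71)
57^16 ≡ 25^2 = 625 ≡ 57 (mod 71)
57^32 ≡ 57^2 = 3249 ≡ 54 (mod 71)
57^64 ≡ 54^2 = 2916 ≡ 5 (mod 71)
57^125 = 57^64 * 57^32 * 57^16 * 57^8 * 57^4 * 57^1 ≡ 5 * 54 * 57 * 25 * 5 * 57 (mod 71).
Accumulate the product:
5 * 54 = 270 ≡ 57
57 * 57 = 3249 ≡ 54
54 * 25 = 1350 ≡ 1
1 * 5 = 5
5 * 57 = 285 ≡ 1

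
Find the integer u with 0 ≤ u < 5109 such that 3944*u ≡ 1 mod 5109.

4688

5109 = 1*3944 + 1165
3944 = 3*1165 + 449
1165 = 2*449 + 267
449 = 1*267 + 182
267 = 1*182 + 85
182 = 2*85 + 12
85 = 7*12 + 1
12 = 12*1 + 0
gcd(3944, 5109) = 1, so the inverse exists.
Bézout: 1 = 325*5109 − 421*3944.
So 3944⁻¹ ≡ −421 ≡ 4688 (mod 5109).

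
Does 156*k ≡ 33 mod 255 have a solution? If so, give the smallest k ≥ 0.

gcd(156, 255) = 3, and 3 | 33, so solutions exist.
Divide through by 3: 52*k ≡ 11 mod 85.
52⁻¹ ≡ 18 (mod 85).
k ≡ 18*11 ≡ 28 (mod 85).
The smallest non-negative solution is k = 28.

28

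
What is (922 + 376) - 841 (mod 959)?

457

922 + 376 = 1298 ≡ 339 (mod 959)
339 - 841 = -502 ≡ 457 (mod 959)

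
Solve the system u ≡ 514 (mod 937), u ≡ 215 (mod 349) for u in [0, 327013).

937⁻¹ mod 349: 937*92 ≡ 1 (mod 349), so 937⁻¹ ≡ 92.
u = 514 + 937*((215 − 514)*92 mod 349) = 514 + 937*63 = 59545.

59545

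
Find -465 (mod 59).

-465 = -8×59 + 7, so -465 ≡ 7 (mod 59).

7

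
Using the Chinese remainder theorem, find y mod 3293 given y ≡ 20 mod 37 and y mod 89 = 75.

37⁻¹ mod 89: 37*77 ≡ 1 (mod 89), so 37⁻¹ ≡ 77.
y = 20 + 37*((75 − 20)*77 mod 89) = 20 + 37*52 = 1944.

1944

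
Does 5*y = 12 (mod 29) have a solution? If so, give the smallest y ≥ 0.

gcd(5, 29) = 1, so a unique solution mod 29 exists.
5⁻¹ ≡ 6 (mod 29).
y ≡ 6*12 ≡ 14 (mod 29).

14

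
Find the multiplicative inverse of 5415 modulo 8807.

6208

By the extended Euclidean algorithm:
8807 = 1×5415 + 3392
5415 = 1×3392 + 2023
3392 = 1×2023 + 1369
2023 = 1×1369 + 654
1369 = 2×654 + 61
654 = 10×61 + 44
61 = 1×44 + 17
44 = 2×17 + 10
17 = 1×10 + 7
10 = 1×7 + 3
7 = 2×3 + 1
3 = 3×1 + 0
gcd(5415, 8807) = 1, so the inverse exists.
Back-substitute for 1:
1 = 1×7 − 2×3
  = −2×10 + 3×7
  = 3×17 − 5×10
  = −5×44 + 13×17
  = 13×61 − 18×44
  = −18×654 + 193×61
  = 193×1369 − 404×654
  = −404×2023 + 597×1369
  = 597×3392 − 1001×2023
  = −1001×5415 + 1598×3392
  = 1598×8807 − 2599×5415
So 5415⁻¹ ≡ −2599 ≡ 6208 (mod 8807).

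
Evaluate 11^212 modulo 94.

Using repeated squaring:
212 in binary is 11010100, i.e. 212 = 128 + 64 + 16 + 4.
11^1 ≡ 11 (mod 94)
11^2 ≡ 11^2 = 121 ≡ 27 (mod 94)
11^4 ≡ 27^2 = 729 ≡ 71 (mod 94)
11^8 ≡ 71^2 = 5041 ≡ 59 (mod 94)
11^16 ≡ 59^2 = 3481 ≡ 3 (mod 94)
11^32 ≡ 3^2 = 9 (mod 94)
11^64 ≡ 9^2 = 81 (mod 94)
11^128 ≡ 81^2 = 6561 ≡ 75 (mod 94)
11^212 = 11^128 × 11^64 × 11^16 × 11^4 ≡ 75 × 81 × 3 × 71 (mod 94).
Accumulate the product:
75 × 81 = 6075 ≡ 59
59 × 3 = 177 ≡ 83
83 × 71 = 5893 ≡ 65

65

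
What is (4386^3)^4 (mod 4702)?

(4386)^3 ≡ 626 (mod 4702)
(626)^4 ≡ 1298 (mod 4702)

1298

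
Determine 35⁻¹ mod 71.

69

71 = 2×35 + 1
35 = 35×1 + 0
gcd(35, 71) = 1, so the inverse exists.
Bézout: 1 = 1×71 − 2×35.
So 35⁻¹ ≡ −2 ≡ 69 (mod 71).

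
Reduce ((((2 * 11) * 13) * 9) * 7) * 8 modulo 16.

0

2 * 11 = 22 ≡ 6 (mod 16)
6 * 13 = 78 ≡ 14 (mod 16)
14 * 9 = 126 ≡ 14 (mod 16)
14 * 7 = 98 ≡ 2 (mod 16)
2 * 8 = 16 ≡ 0 (mod 16)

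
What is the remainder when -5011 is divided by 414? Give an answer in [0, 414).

371

-5011 = -13×414 + 371, so -5011 ≡ 371 (mod 414).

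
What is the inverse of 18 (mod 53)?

53 = 2*18 + 17
18 = 1*17 + 1
17 = 17*1 + 0
gcd(18, 53) = 1, so the inverse exists.
Bézout: 1 = −1*53 + 3*18.
So 18⁻¹ ≡ 3 (mod 53).

3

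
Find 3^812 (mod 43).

36

812 in binary is 1100101100, i.e. 812 = 512 + 256 + 32 + 8 + 4.
3^1 ≡ 3 (mod 43)
3^2 ≡ 3^2 = 9 (mod 43)
3^4 ≡ 9^2 = 81 ≡ 38 (mod 43)
3^8 ≡ 38^2 = 1444 ≡ 25 (mod 43)
3^16 ≡ 25^2 = 625 ≡ 23 (mod 43)
3^32 ≡ 23^2 = 529 ≡ 13 (mod 43)
3^64 ≡ 13^2 = 169 ≡ 40 (mod 43)
3^128 ≡ 40^2 = 1600 ≡ 9 (mod 43)
3^256 ≡ 9^2 = 81 ≡ 38 (mod 43)
3^512 ≡ 38^2 = 1444 ≡ 25 (mod 43)
3^812 = 3^512 · 3^256 · 3^32 · 3^8 · 3^4 ≡ 25 · 38 · 13 · 25 · 38 (mod 43).
Accumulate the product:
25 · 38 = 950 ≡ 4
4 · 13 = 52 ≡ 9
9 · 25 = 225 ≡ 10
10 · 38 = 380 ≡ 36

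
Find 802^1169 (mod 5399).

Compute successive squares:
1169 in binary is 10010010001, i.e. 1169 = 1024 + 128 + 16 + 1.
802^1 ≡ 802 (mod 5399)
802^2 ≡ 802^2 = 643204 ≡ 723 (mod 5399)
802^4 ≡ 723^2 = 522729 ≡ 4425 (mod 5399)
802^8 ≡ 4425^2 = 19580625 ≡ 3851 (mod 5399)
802^16 ≡ 3851^2 = 14830201 ≡ 4547 (mod 5399)
802^32 ≡ 4547^2 = 20675209 ≡ 2438 (mod 5399)
802^64 ≡ 2438^2 = 5943844 ≡ 4944 (mod 5399)
802^128 ≡ 4944^2 = 24443136 ≡ 1863 (mod 5399)
802^256 ≡ 1863^2 = 3470769 ≡ 4611 (mod 5399)
802^512 ≡ 4611^2 = 21261321 ≡ 59 (mod 5399)
802^1024 ≡ 59^2 = 3481 (mod 5399)
802^1169 = 802^1024 · 802^128 · 802^16 · 802^1 ≡ 3481 · 1863 · 4547 · 802 (mod 5399).
Accumulate the product:
3481 · 1863 = 6485103 ≡ 904
904 · 4547 = 4110488 ≡ 1849
1849 · 802 = 1482898 ≡ 3572

3572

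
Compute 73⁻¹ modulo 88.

Apply the Euclidean algorithm and back-substitute:
88 = 1·73 + 15
73 = 4·15 + 13
15 = 1·13 + 2
13 = 6·2 + 1
2 = 2·1 + 0
gcd(73, 88) = 1, so the inverse exists.
Bézout: 1 = −34·88 + 41·73.
So 73⁻¹ ≡ 41 (mod 88).

41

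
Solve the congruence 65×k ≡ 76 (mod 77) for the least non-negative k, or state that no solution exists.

gcd(65, 77) = 1, so a unique solution mod 77 exists.
65⁻¹ ≡ 32 (mod 77).
k ≡ 32×76 ≡ 45 (mod 77).

45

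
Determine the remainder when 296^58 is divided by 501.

169

By square-and-multiply:
58 in binary is 111010, i.e. 58 = 32 + 16 + 8 + 2.
296^1 ≡ 296 (mod 501)
296^2 ≡ 296^2 = 87616 ≡ 442 (mod 501)
296^4 ≡ 442^2 = 195364 ≡ 475 (mod 501)
296^8 ≡ 475^2 = 225625 ≡ 175 (mod 501)
296^16 ≡ 175^2 = 30625 ≡ 64 (mod 501)
296^32 ≡ 64^2 = 4096 ≡ 88 (mod 501)
296^58 = 296^32 × 296^16 × 296^8 × 296^2 ≡ 88 × 64 × 175 × 442 (mod 501).
Accumulate the product:
88 × 64 = 5632 ≡ 121
121 × 175 = 21175 ≡ 133
133 × 442 = 58786 ≡ 169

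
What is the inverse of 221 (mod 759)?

Run the extended Euclidean algorithm:
759 = 3·221 + 96
221 = 2·96 + 29
96 = 3·29 + 9
29 = 3·9 + 2
9 = 4·2 + 1
2 = 2·1 + 0
gcd(221, 759) = 1, so the inverse exists.
Back-substitute for 1:
1 = 1·9 − 4·2
  = −4·29 + 13·9
  = 13·96 − 43·29
  = −43·221 + 99·96
  = 99·759 − 340·221
So 221⁻¹ ≡ −340 ≡ 419 (mod 759).

419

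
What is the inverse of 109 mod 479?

167

Run the extended Euclidean algorithm:
479 = 4×109 + 43
109 = 2×43 + 23
43 = 1×23 + 20
23 = 1×20 + 3
20 = 6×3 + 2
3 = 1×2 + 1
2 = 2×1 + 0
gcd(109, 479) = 1, so the inverse exists.
Bézout: 1 = −38×479 + 167×109.
So 109⁻¹ ≡ 167 (mod 479).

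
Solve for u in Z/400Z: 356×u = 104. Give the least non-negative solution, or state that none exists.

gcd(356, 400) = 4, and 4 | 104, so solutions exist.
Divide through by 4: 89×u = 26 (mod 100).
89⁻¹ ≡ 9 (mod 100).
u ≡ 9×26 ≡ 34 (mod 100).
The smallest non-negative solution is u = 34.

34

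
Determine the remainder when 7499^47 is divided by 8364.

8339

Using repeated squaring:
47 in binary is 101111, i.e. 47 = 32 + 8 + 4 + 2 + 1.
7499^1 ≡ 7499 (mod 8364)
7499^2 ≡ 7499^2 = 56235001 ≡ 3829 (mod 8364)
7499^4 ≡ 3829^2 = 14661241 ≡ 7513 (mod 8364)
7499^8 ≡ 7513^2 = 56445169 ≡ 4897 (mod 8364)
7499^16 ≡ 4897^2 = 23980609 ≡ 1021 (mod 8364)
7499^32 ≡ 1021^2 = 1042441 ≡ 5305 (mod 8364)
7499^47 = 7499^32 × 7499^8 × 7499^4 × 7499^2 × 7499^1 ≡ 5305 × 4897 × 7513 × 3829 × 7499 (mod 8364).
Accumulate the product:
5305 × 4897 = 25978585 ≡ 1
1 × 7513 = 7513
7513 × 3829 = 28767277 ≡ 3481
3481 × 7499 = 26104019 ≡ 8339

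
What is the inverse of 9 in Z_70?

39

Run the extended Euclidean algorithm:
70 = 7·9 + 7
9 = 1·7 + 2
7 = 3·2 + 1
2 = 2·1 + 0
gcd(9, 70) = 1, so the inverse exists.
Back-substitute for 1:
1 = 1·7 − 3·2
  = −3·9 + 4·7
  = 4·70 − 31·9
So 9⁻¹ ≡ −31 ≡ 39 (mod 70).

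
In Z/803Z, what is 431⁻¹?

490

Run the extended Euclidean algorithm:
803 = 1·431 + 372
431 = 1·372 + 59
372 = 6·59 + 18
59 = 3·18 + 5
18 = 3·5 + 3
5 = 1·3 + 2
3 = 1·2 + 1
2 = 2·1 + 0
gcd(431, 803) = 1, so the inverse exists.
Back-substitute for 1:
1 = 1·3 − 1·2
  = −1·5 + 2·3
  = 2·18 − 7·5
  = −7·59 + 23·18
  = 23·372 − 145·59
  = −145·431 + 168·372
  = 168·803 − 313·431
So 431⁻¹ ≡ −313 ≡ 490 (mod 803).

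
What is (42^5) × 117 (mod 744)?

(42)^5 ≡ 192 (mod 744)
192 × 117 = 22464 ≡ 144 (mod 744)

144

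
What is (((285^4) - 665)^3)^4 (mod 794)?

108

(285)^4 ≡ 589 (mod 794)
589 - 665 = -76 ≡ 718 (mod 794)
(718)^3 ≡ 106 (mod 794)
(106)^4 ≡ 108 (mod 794)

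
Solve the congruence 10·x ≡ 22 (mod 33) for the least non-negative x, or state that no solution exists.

gcd(10, 33) = 1, so a unique solution mod 33 exists.
10⁻¹ ≡ 10 (mod 33).
x ≡ 10·22 ≡ 22 (mod 33).

22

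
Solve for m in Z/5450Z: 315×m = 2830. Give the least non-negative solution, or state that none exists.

gcd(315, 5450) = 5, and 5 | 2830, so solutions exist.
Divide through by 5: 63×m = 566 (mod 1090).
63⁻¹ ≡ 917 (mod 1090).
m ≡ 917×566 ≡ 182 (mod 1090).
The smallest non-negative solution is m = 182.

182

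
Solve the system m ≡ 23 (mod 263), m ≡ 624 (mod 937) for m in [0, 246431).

108379

263⁻¹ mod 937: 263*880 ≡ 1 (mod 937), so 263⁻¹ ≡ 880.
m = 23 + 263*((624 − 23)*880 mod 937) = 23 + 263*412 = 108379.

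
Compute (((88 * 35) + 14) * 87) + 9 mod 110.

88 * 35 = 3080 ≡ 0 (mod 110)
0 + 14 = 14
14 * 87 = 1218 ≡ 8 (mod 110)
8 + 9 = 17

17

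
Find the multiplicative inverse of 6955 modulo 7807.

3033

7807 = 1*6955 + 852
6955 = 8*852 + 139
852 = 6*139 + 18
139 = 7*18 + 13
18 = 1*13 + 5
13 = 2*5 + 3
5 = 1*3 + 2
3 = 1*2 + 1
2 = 2*1 + 0
gcd(6955, 7807) = 1, so the inverse exists.
Back-substitute for 1:
1 = 1*3 − 1*2
  = −1*5 + 2*3
  = 2*13 − 5*5
  = −5*18 + 7*13
  = 7*139 − 54*18
  = −54*852 + 331*139
  = 331*6955 − 2702*852
  = −2702*7807 + 3033*6955
So 6955⁻¹ ≡ 3033 (mod 7807).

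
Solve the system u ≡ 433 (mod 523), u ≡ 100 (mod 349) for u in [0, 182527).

523⁻¹ mod 349: 523·347 ≡ 1 (mod 349), so 523⁻¹ ≡ 347.
u = 433 + 523·((100 − 433)·347 mod 349) = 433 + 523·317 = 166224.
Check: 166224 mod 523 = 433, 166224 mod 349 = 100. ✓

166224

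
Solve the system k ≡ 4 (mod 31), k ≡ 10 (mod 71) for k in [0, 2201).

31⁻¹ mod 71: 31*55 ≡ 1 (mod 71), so 31⁻¹ ≡ 55.
k = 4 + 31*((10 − 4)*55 mod 71) = 4 + 31*46 = 1430.
Check: 1430 mod 31 = 4, 1430 mod 71 = 10. ✓

1430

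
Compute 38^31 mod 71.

31 in binary is 11111, i.e. 31 = 16 + 8 + 4 + 2 + 1.
38^1 ≡ 38 (mod 71)
38^2 ≡ 38^2 = 1444 ≡ 24 (mod 71)
38^4 ≡ 24^2 = 576 ≡ 8 (mod 71)
38^8 ≡ 8^2 = 64 (mod 71)
38^16 ≡ 64^2 = 4096 ≡ 49 (mod 71)
38^31 = 38^16 × 38^8 × 38^4 × 38^2 × 38^1 ≡ 49 × 64 × 8 × 24 × 38 (mod 71).
Accumulate the product:
49 × 64 = 3136 ≡ 12
12 × 8 = 96 ≡ 25
25 × 24 = 600 ≡ 32
32 × 38 = 1216 ≡ 9

9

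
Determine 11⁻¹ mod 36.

Apply the Euclidean algorithm and back-substitute:
36 = 3·11 + 3
11 = 3·3 + 2
3 = 1·2 + 1
2 = 2·1 + 0
gcd(11, 36) = 1, so the inverse exists.
Bézout: 1 = 4·36 − 13·11.
So 11⁻¹ ≡ −13 ≡ 23 (mod 36).

23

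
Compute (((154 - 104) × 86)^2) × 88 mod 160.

154 - 104 = 50
50 × 86 = 4300 ≡ 140 (mod 160)
(140)^2 ≡ 80 (mod 160)
80 × 88 = 7040 ≡ 0 (mod 160)

0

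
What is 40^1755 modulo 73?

51

1755 in binary is 11011011011, i.e. 1755 = 1024 + 512 + 128 + 64 + 16 + 8 + 2 + 1.
40^1 ≡ 40 (mod 73)
40^2 ≡ 40^2 = 1600 ≡ 67 (mod 73)
40^4 ≡ 67^2 = 4489 ≡ 36 (mod 73)
40^8 ≡ 36^2 = 1296 ≡ 55 (mod 73)
40^16 ≡ 55^2 = 3025 ≡ 32 (mod 73)
40^32 ≡ 32^2 = 1024 ≡ 2 (mod 73)
40^64 ≡ 2^2 = 4 (mod 73)
40^128 ≡ 4^2 = 16 (mod 73)
40^256 ≡ 16^2 = 256 ≡ 37 (mod 73)
40^512 ≡ 37^2 = 1369 ≡ 55 (mod 73)
40^1024 ≡ 55^2 = 3025 ≡ 32 (mod 73)
40^1755 = 40^1024 · 40^512 · 40^128 · 40^64 · 40^16 · 40^8 · 40^2 · 40^1 ≡ 32 · 55 · 16 · 4 · 32 · 55 · 67 · 40 (mod 73).
Accumulate the product:
32 · 55 = 1760 ≡ 8
8 · 16 = 128 ≡ 55
55 · 4 = 220 ≡ 1
1 · 32 = 32
32 · 55 = 1760 ≡ 8
8 · 67 = 536 ≡ 25
25 · 40 = 1000 ≡ 51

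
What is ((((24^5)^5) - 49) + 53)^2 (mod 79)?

(24)^5 ≡ 56 (mod 79)
(56)^5 ≡ 24 (mod 79)
24 - 49 = -25 ≡ 54 (mod 79)
54 + 53 = 107 ≡ 28 (mod 79)
(28)^2 ≡ 73 (mod 79)

73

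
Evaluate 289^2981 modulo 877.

622

Compute successive squares:
2981 in binary is 101110100101, i.e. 2981 = 2048 + 512 + 256 + 128 + 32 + 4 + 1.
289^1 ≡ 289 (mod 877)
289^2 ≡ 289^2 = 83521 ≡ 206 (mod 877)
289^4 ≡ 206^2 = 42436 ≡ 340 (mod 877)
289^8 ≡ 340^2 = 115600 ≡ 713 (mod 877)
289^16 ≡ 713^2 = 508369 ≡ 586 (mod 877)
289^32 ≡ 586^2 = 343396 ≡ 489 (mod 877)
289^64 ≡ 489^2 = 239121 ≡ 577 (mod 877)
289^128 ≡ 577^2 = 332929 ≡ 546 (mod 877)
289^256 ≡ 546^2 = 298116 ≡ 813 (mod 877)
289^512 ≡ 813^2 = 660969 ≡ 588 (mod 877)
289^1024 ≡ 588^2 = 345744 ≡ 206 (mod 877)
289^2048 ≡ 206^2 = 42436 ≡ 340 (mod 877)
289^2981 = 289^2048 * 289^512 * 289^256 * 289^128 * 289^32 * 289^4 * 289^1 ≡ 340 * 588 * 813 * 546 * 489 * 340 * 289 (mod 877).
Accumulate the product:
340 * 588 = 199920 ≡ 841
841 * 813 = 683733 ≡ 550
550 * 546 = 300300 ≡ 366
366 * 489 = 178974 ≡ 66
66 * 340 = 22440 ≡ 515
515 * 289 = 148835 ≡ 622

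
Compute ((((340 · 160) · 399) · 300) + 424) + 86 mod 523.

340 · 160 = 54400 ≡ 8 (mod 523)
8 · 399 = 3192 ≡ 54 (mod 523)
54 · 300 = 16200 ≡ 510 (mod 523)
510 + 424 = 934 ≡ 411 (mod 523)
411 + 86 = 497

497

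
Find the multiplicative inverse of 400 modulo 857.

15

857 = 2*400 + 57
400 = 7*57 + 1
57 = 57*1 + 0
gcd(400, 857) = 1, so the inverse exists.
Back-substitute for 1:
1 = 1*400 − 7*57
  = −7*857 + 15*400
So 400⁻¹ ≡ 15 (mod 857).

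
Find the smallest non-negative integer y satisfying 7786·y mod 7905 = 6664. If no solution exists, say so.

409

gcd(7786, 7905) = 17, and 17 | 6664, so solutions exist.
Divide through by 17: 458·y = 392 (mod 465).
458⁻¹ ≡ 332 (mod 465).
y ≡ 332·392 ≡ 409 (mod 465).
The smallest non-negative solution is y = 409.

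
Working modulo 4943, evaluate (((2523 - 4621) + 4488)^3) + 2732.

3265

2523 - 4621 = -2098 ≡ 2845 (mod 4943)
2845 + 4488 = 7333 ≡ 2390 (mod 4943)
(2390)^3 ≡ 533 (mod 4943)
533 + 2732 = 3265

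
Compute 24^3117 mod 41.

Using repeated squaring:
24^1 ≡ 24 (mod 41)
24^2 ≡ 24^2 = 576 ≡ 2 (mod 41)
24^4 ≡ 2^2 = 4 (mod 41)
24^8 ≡ 4^2 = 16 (mod 41)
24^16 ≡ 16^2 = 256 ≡ 10 (mod 41)
24^32 ≡ 10^2 = 100 ≡ 18 (mod 41)
24^64 ≡ 18^2 = 324 ≡ 37 (mod 41)
24^128 ≡ 37^2 = 1369 ≡ 16 (mod 41)
24^256 ≡ 16^2 = 256 ≡ 10 (mod 41)
24^512 ≡ 10^2 = 100 ≡ 18 (mod 41)
24^1024 ≡ 18^2 = 324 ≡ 37 (mod 41)
24^2048 ≡ 37^2 = 1369 ≡ 16 (mod 41)
24^3117 = 24^2048 · 24^1024 · 24^32 · 24^8 · 24^4 · 24^1 ≡ 16 · 37 · 18 · 16 · 4 · 24 (mod 41).
Accumulate the product:
16 · 37 = 592 ≡ 18
18 · 18 = 324 ≡ 37
37 · 16 = 592 ≡ 18
18 · 4 = 72 ≡ 31
31 · 24 = 744 ≡ 6

6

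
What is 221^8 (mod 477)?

By square-and-multiply:
221^1 ≡ 221 (mod 477)
221^2 ≡ 221^2 = 48841 ≡ 187 (mod 477)
221^4 ≡ 187^2 = 34969 ≡ 148 (mod 477)
221^8 ≡ 148^2 = 21904 ≡ 439 (mod 477)
So 221^8 ≡ 439 (mod 477).

439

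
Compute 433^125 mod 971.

440

Using repeated squaring:
433^1 ≡ 433 (mod 971)
433^2 ≡ 433^2 = 187489 ≡ 86 (mod 971)
433^4 ≡ 86^2 = 7396 ≡ 599 (mod 971)
433^8 ≡ 599^2 = 358801 ≡ 502 (mod 971)
433^16 ≡ 502^2 = 252004 ≡ 515 (mod 971)
433^32 ≡ 515^2 = 265225 ≡ 142 (mod 971)
433^64 ≡ 142^2 = 20164 ≡ 744 (mod 971)
433^125 = 433^64 · 433^32 · 433^16 · 433^8 · 433^4 · 433^1 ≡ 744 · 142 · 515 · 502 · 599 · 433 (mod 971).
Accumulate the product:
744 · 142 = 105648 ≡ 780
780 · 515 = 401700 ≡ 677
677 · 502 = 339854 ≡ 4
4 · 599 = 2396 ≡ 454
454 · 433 = 196582 ≡ 440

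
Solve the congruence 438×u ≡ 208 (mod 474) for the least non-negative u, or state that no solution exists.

gcd(438, 474) = 6, and 6 does not divide 208.
So the congruence has no solution.

no solution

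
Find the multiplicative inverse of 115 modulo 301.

89

Run the extended Euclidean algorithm:
301 = 2·115 + 71
115 = 1·71 + 44
71 = 1·44 + 27
44 = 1·27 + 17
27 = 1·17 + 10
17 = 1·10 + 7
10 = 1·7 + 3
7 = 2·3 + 1
3 = 3·1 + 0
gcd(115, 301) = 1, so the inverse exists.
Back-substitute for 1:
1 = 1·7 − 2·3
  = −2·10 + 3·7
  = 3·17 − 5·10
  = −5·27 + 8·17
  = 8·44 − 13·27
  = −13·71 + 21·44
  = 21·115 − 34·71
  = −34·301 + 89·115
So 115⁻¹ ≡ 89 (mod 301).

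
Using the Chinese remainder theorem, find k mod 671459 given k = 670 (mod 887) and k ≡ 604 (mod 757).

248143

887⁻¹ mod 757: 887*99 ≡ 1 (mod 757), so 887⁻¹ ≡ 99.
k = 670 + 887*((604 − 670)*99 mod 757) = 670 + 887*279 = 248143.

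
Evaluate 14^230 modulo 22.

12

14^1 ≡ 14 (mod 22)
14^2 ≡ 14^2 = 196 ≡ 20 (mod 22)
14^4 ≡ 20^2 = 400 ≡ 4 (mod 22)
14^8 ≡ 4^2 = 16 (mod 22)
14^16 ≡ 16^2 = 256 ≡ 14 (mod 22)
14^32 ≡ 14^2 = 196 ≡ 20 (mod 22)
14^64 ≡ 20^2 = 400 ≡ 4 (mod 22)
14^128 ≡ 4^2 = 16 (mod 22)
14^230 = 14^128 · 14^64 · 14^32 · 14^4 · 14^2 ≡ 16 · 4 · 20 · 4 · 20 (mod 22).
Accumulate the product:
16 · 4 = 64 ≡ 20
20 · 20 = 400 ≡ 4
4 · 4 = 16
16 · 20 = 320 ≡ 12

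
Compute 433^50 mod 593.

By square-and-multiply:
433^1 ≡ 433 (mod 593)
433^2 ≡ 433^2 = 187489 ≡ 101 (mod 593)
433^4 ≡ 101^2 = 10201 ≡ 120 (mod 593)
433^8 ≡ 120^2 = 14400 ≡ 168 (mod 593)
433^16 ≡ 168^2 = 28224 ≡ 353 (mod 593)
433^32 ≡ 353^2 = 124609 ≡ 79 (mod 593)
433^50 = 433^32 × 433^16 × 433^2 ≡ 79 × 353 × 101 (mod 593).
Accumulate the product:
79 × 353 = 27887 ≡ 16
16 × 101 = 1616 ≡ 430

430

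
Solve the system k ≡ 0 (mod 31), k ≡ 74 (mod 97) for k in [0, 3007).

2790

31⁻¹ mod 97: 31·72 ≡ 1 (mod 97), so 31⁻¹ ≡ 72.
k = 0 + 31·((74 − 0)·72 mod 97) = 0 + 31·90 = 2790.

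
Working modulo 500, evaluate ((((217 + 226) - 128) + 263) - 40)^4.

136

217 + 226 = 443
443 - 128 = 315
315 + 263 = 578 ≡ 78 (mod 500)
78 - 40 = 38
(38)^4 ≡ 136 (mod 500)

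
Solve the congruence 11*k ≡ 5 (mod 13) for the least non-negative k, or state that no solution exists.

4

gcd(11, 13) = 1, so a unique solution mod 13 exists.
11⁻¹ ≡ 6 (mod 13).
k ≡ 6*5 ≡ 4 (mod 13).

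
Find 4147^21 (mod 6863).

4519

4147^1 ≡ 4147 (mod 6863)
4147^2 ≡ 4147^2 = 17197609 ≡ 5794 (mod 6863)
4147^4 ≡ 5794^2 = 33570436 ≡ 3503 (mod 6863)
4147^8 ≡ 3503^2 = 12271009 ≡ 6828 (mod 6863)
4147^16 ≡ 6828^2 = 46621584 ≡ 1225 (mod 6863)
4147^21 = 4147^16 * 4147^4 * 4147^1 ≡ 1225 * 3503 * 4147 (mod 6863).
Accumulate the product:
1225 * 3503 = 4291175 ≡ 1800
1800 * 4147 = 7464600 ≡ 4519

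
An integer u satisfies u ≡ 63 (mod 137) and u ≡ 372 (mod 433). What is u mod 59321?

137⁻¹ mod 433: 137*177 ≡ 1 (mod 433), so 137⁻¹ ≡ 177.
u = 63 + 137*((372 − 63)*177 mod 433) = 63 + 137*135 = 18558.

18558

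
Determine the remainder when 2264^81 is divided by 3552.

By square-and-multiply:
81 in binary is 1010001, i.e. 81 = 64 + 16 + 1.
2264^1 ≡ 2264 (mod 3552)
2264^2 ≡ 2264^2 = 5125696 ≡ 160 (mod 3552)
2264^4 ≡ 160^2 = 25600 ≡ 736 (mod 3552)
2264^8 ≡ 736^2 = 541696 ≡ 1792 (mod 3552)
2264^16 ≡ 1792^2 = 3211264 ≡ 256 (mod 3552)
2264^32 ≡ 256^2 = 65536 ≡ 1600 (mod 3552)
2264^64 ≡ 1600^2 = 2560000 ≡ 2560 (mod 3552)
2264^81 = 2264^64 × 2264^16 × 2264^1 ≡ 2560 × 256 × 2264 (mod 3552).
Accumulate the product:
2560 × 256 = 655360 ≡ 1792
1792 × 2264 = 4057088 ≡ 704

704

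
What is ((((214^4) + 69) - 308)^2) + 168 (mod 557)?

1

(214)^4 ≡ 402 (mod 557)
402 + 69 = 471
471 - 308 = 163
(163)^2 ≡ 390 (mod 557)
390 + 168 = 558 ≡ 1 (mod 557)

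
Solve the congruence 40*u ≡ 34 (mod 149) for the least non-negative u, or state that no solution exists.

53

gcd(40, 149) = 1, so a unique solution mod 149 exists.
40⁻¹ ≡ 41 (mod 149).
u ≡ 41*34 ≡ 53 (mod 149).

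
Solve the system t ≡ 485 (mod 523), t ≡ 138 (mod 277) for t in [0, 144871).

523⁻¹ mod 277: 523*134 ≡ 1 (mod 277), so 523⁻¹ ≡ 134.
t = 485 + 523*((138 − 485)*134 mod 277) = 485 + 523*38 = 20359.

20359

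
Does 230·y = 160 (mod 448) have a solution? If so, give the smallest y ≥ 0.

176

gcd(230, 448) = 2, and 2 | 160, so solutions exist.
Divide through by 2: 115·y ≡ 80 (mod 224).
115⁻¹ ≡ 187 (mod 224).
y ≡ 187·80 ≡ 176 (mod 224).
The smallest non-negative solution is y = 176.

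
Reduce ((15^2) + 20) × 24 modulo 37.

(15)^2 ≡ 3 (mod 37)
3 + 20 = 23
23 × 24 = 552 ≡ 34 (mod 37)

34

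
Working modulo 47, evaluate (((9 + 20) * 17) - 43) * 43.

33

9 + 20 = 29
29 * 17 = 493 ≡ 23 (mod 47)
23 - 43 = -20 ≡ 27 (mod 47)
27 * 43 = 1161 ≡ 33 (mod 47)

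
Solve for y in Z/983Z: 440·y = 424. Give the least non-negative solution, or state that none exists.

gcd(440, 983) = 1, so a unique solution mod 983 exists.
440⁻¹ ≡ 878 (mod 983).
y ≡ 878·424 ≡ 698 (mod 983).

698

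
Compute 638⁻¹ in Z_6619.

6619 = 10·638 + 239
638 = 2·239 + 160
239 = 1·160 + 79
160 = 2·79 + 2
79 = 39·2 + 1
2 = 2·1 + 0
gcd(638, 6619) = 1, so the inverse exists.
Bézout: 1 = 315·6619 − 3268·638.
So 638⁻¹ ≡ −3268 ≡ 3351 (mod 6619).

3351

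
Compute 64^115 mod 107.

105

By square-and-multiply:
115 in binary is 1110011, i.e. 115 = 64 + 32 + 16 + 2 + 1.
64^1 ≡ 64 (mod 107)
64^2 ≡ 64^2 = 4096 ≡ 30 (mod 107)
64^4 ≡ 30^2 = 900 ≡ 44 (mod 107)
64^8 ≡ 44^2 = 1936 ≡ 10 (mod 107)
64^16 ≡ 10^2 = 100 (mod 107)
64^32 ≡ 100^2 = 10000 ≡ 49 (mod 107)
64^64 ≡ 49^2 = 2401 ≡ 47 (mod 107)
64^115 = 64^64 × 64^32 × 64^16 × 64^2 × 64^1 ≡ 47 × 49 × 100 × 30 × 64 (mod 107).
Accumulate the product:
47 × 49 = 2303 ≡ 56
56 × 100 = 5600 ≡ 36
36 × 30 = 1080 ≡ 10
10 × 64 = 640 ≡ 105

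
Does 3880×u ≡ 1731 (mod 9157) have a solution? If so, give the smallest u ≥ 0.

1551

gcd(3880, 9157) = 1, so a unique solution mod 9157 exists.
3880⁻¹ ≡ 3651 (mod 9157).
u ≡ 3651×1731 ≡ 1551 (mod 9157).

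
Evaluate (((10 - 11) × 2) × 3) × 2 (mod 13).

1

10 - 11 = -1 ≡ 12 (mod 13)
12 × 2 = 24 ≡ 11 (mod 13)
11 × 3 = 33 ≡ 7 (mod 13)
7 × 2 = 14 ≡ 1 (mod 13)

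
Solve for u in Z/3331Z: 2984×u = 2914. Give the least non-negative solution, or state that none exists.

gcd(2984, 3331) = 1, so a unique solution mod 3331 exists.
2984⁻¹ ≡ 3283 (mod 3331).
u ≡ 3283×2914 ≡ 30 (mod 3331).

30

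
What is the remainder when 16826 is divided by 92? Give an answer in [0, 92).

16826 = 182*92 + 82, so 16826 ≡ 82 (mod 92).

82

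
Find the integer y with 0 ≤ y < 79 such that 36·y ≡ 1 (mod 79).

79 = 2*36 + 7
36 = 5*7 + 1
7 = 7*1 + 0
gcd(36, 79) = 1, so the inverse exists.
Back-substitute for 1:
1 = 1*36 − 5*7
  = −5*79 + 11*36
So 36⁻¹ ≡ 11 (mod 79).

11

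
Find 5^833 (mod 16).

833 in binary is 1101000001, i.e. 833 = 512 + 256 + 64 + 1.
5^1 ≡ 5 (mod 16)
5^2 ≡ 5^2 = 25 ≡ 9 (mod 16)
5^4 ≡ 9^2 = 81 ≡ 1 (mod 16)
5^8 ≡ 1^2 = 1 (mod 16)
5^16 ≡ 1^2 = 1 (mod 16)
5^32 ≡ 1^2 = 1 (mod 16)
5^64 ≡ 1^2 = 1 (mod 16)
5^128 ≡ 1^2 = 1 (mod 16)
5^256 ≡ 1^2 = 1 (mod 16)
5^512 ≡ 1^2 = 1 (mod 16)
5^833 = 5^512 × 5^256 × 5^64 × 5^1 ≡ 1 × 1 × 1 × 5 (mod 16).
Accumulate the product:
1 × 1 = 1
1 × 1 = 1
1 × 5 = 5

5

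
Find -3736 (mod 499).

-3736 = -8*499 + 256, so -3736 ≡ 256 (mod 499).

256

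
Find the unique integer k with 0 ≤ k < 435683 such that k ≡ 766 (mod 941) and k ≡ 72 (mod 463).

334821

941⁻¹ mod 463: 941*247 ≡ 1 (mod 463), so 941⁻¹ ≡ 247.
k = 766 + 941*((72 − 766)*247 mod 463) = 766 + 941*355 = 334821.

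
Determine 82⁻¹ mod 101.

101 = 1×82 + 19
82 = 4×19 + 6
19 = 3×6 + 1
6 = 6×1 + 0
gcd(82, 101) = 1, so the inverse exists.
Back-substitute for 1:
1 = 1×19 − 3×6
  = −3×82 + 13×19
  = 13×101 − 16×82
So 82⁻¹ ≡ −16 ≡ 85 (mod 101).

85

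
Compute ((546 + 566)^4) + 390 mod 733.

546 + 566 = 1112 ≡ 379 (mod 733)
(379)^4 ≡ 729 (mod 733)
729 + 390 = 1119 ≡ 386 (mod 733)

386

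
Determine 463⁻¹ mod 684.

684 = 1*463 + 221
463 = 2*221 + 21
221 = 10*21 + 11
21 = 1*11 + 10
11 = 1*10 + 1
10 = 10*1 + 0
gcd(463, 684) = 1, so the inverse exists.
Bézout: 1 = 44*684 − 65*463.
So 463⁻¹ ≡ −65 ≡ 619 (mod 684).

619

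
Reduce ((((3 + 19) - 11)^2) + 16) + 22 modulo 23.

21

3 + 19 = 22
22 - 11 = 11
(11)^2 ≡ 6 (mod 23)
6 + 16 = 22
22 + 22 = 44 ≡ 21 (mod 23)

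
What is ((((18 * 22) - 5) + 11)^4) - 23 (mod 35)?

18 * 22 = 396 ≡ 11 (mod 35)
11 - 5 = 6
6 + 11 = 17
(17)^4 ≡ 11 (mod 35)
11 - 23 = -12 ≡ 23 (mod 35)

23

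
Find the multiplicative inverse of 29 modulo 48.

5

Apply the Euclidean algorithm and back-substitute:
48 = 1·29 + 19
29 = 1·19 + 10
19 = 1·10 + 9
10 = 1·9 + 1
9 = 9·1 + 0
gcd(29, 48) = 1, so the inverse exists.
Back-substitute for 1:
1 = 1·10 − 1·9
  = −1·19 + 2·10
  = 2·29 − 3·19
  = −3·48 + 5·29
So 29⁻¹ ≡ 5 (mod 48).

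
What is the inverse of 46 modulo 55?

6

By the extended Euclidean algorithm:
55 = 1×46 + 9
46 = 5×9 + 1
9 = 9×1 + 0
gcd(46, 55) = 1, so the inverse exists.
Back-substitute for 1:
1 = 1×46 − 5×9
  = −5×55 + 6×46
So 46⁻¹ ≡ 6 (mod 55).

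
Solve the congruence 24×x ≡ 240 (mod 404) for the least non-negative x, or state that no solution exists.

10

gcd(24, 404) = 4, and 4 | 240, so solutions exist.
Divide through by 4: 6×x ≡ 60 (mod 101).
6⁻¹ ≡ 17 (mod 101).
x ≡ 17×60 ≡ 10 (mod 101).
The smallest non-negative solution is x = 10.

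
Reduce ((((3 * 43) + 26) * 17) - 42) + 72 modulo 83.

9

3 * 43 = 129 ≡ 46 (mod 83)
46 + 26 = 72
72 * 17 = 1224 ≡ 62 (mod 83)
62 - 42 = 20
20 + 72 = 92 ≡ 9 (mod 83)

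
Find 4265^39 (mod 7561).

Compute successive squares:
4265^1 ≡ 4265 (mod 7561)
4265^2 ≡ 4265^2 = 18190225 ≡ 6020 (mod 7561)
4265^4 ≡ 6020^2 = 36240400 ≡ 527 (mod 7561)
4265^8 ≡ 527^2 = 277729 ≡ 5533 (mod 7561)
4265^16 ≡ 5533^2 = 30614089 ≡ 7161 (mod 7561)
4265^32 ≡ 7161^2 = 51279921 ≡ 1219 (mod 7561)
4265^39 = 4265^32 × 4265^4 × 4265^2 × 4265^1 ≡ 1219 × 527 × 6020 × 4265 (mod 7561).
Accumulate the product:
1219 × 527 = 642413 ≡ 7289
7289 × 6020 = 43879780 ≡ 3297
3297 × 4265 = 14061705 ≡ 5806

5806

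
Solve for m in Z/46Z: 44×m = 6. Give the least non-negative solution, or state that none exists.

gcd(44, 46) = 2, and 2 | 6, so solutions exist.
Divide through by 2: 22×m = 3 (mod 23).
22⁻¹ ≡ 22 (mod 23).
m ≡ 22×3 ≡ 20 (mod 23).
The smallest non-negative solution is m = 20.

20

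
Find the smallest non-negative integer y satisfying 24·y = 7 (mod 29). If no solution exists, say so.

gcd(24, 29) = 1, so a unique solution mod 29 exists.
24⁻¹ ≡ 23 (mod 29).
y ≡ 23·7 ≡ 16 (mod 29).

16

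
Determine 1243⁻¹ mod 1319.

Apply the Euclidean algorithm and back-substitute:
1319 = 1*1243 + 76
1243 = 16*76 + 27
76 = 2*27 + 22
27 = 1*22 + 5
22 = 4*5 + 2
5 = 2*2 + 1
2 = 2*1 + 0
gcd(1243, 1319) = 1, so the inverse exists.
Bézout: 1 = −507*1319 + 538*1243.
So 1243⁻¹ ≡ 538 (mod 1319).

538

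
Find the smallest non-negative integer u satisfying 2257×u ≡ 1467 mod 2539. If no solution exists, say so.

gcd(2257, 2539) = 1, so a unique solution mod 2539 exists.
2257⁻¹ ≡ 9 (mod 2539).
u ≡ 9×1467 ≡ 508 (mod 2539).

508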